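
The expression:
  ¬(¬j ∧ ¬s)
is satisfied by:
  {s: True, j: True}
  {s: True, j: False}
  {j: True, s: False}


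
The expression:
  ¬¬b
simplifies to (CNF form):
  b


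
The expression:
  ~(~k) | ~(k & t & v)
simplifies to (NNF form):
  True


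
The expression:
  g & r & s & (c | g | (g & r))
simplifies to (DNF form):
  g & r & s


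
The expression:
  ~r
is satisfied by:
  {r: False}


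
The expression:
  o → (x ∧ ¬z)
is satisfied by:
  {x: True, o: False, z: False}
  {x: False, o: False, z: False}
  {z: True, x: True, o: False}
  {z: True, x: False, o: False}
  {o: True, x: True, z: False}


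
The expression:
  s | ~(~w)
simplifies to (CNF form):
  s | w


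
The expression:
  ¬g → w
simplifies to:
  g ∨ w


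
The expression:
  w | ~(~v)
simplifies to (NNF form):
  v | w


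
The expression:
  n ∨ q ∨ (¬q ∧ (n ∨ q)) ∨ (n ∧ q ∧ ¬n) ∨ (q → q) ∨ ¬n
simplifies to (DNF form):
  True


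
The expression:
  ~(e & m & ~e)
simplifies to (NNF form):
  True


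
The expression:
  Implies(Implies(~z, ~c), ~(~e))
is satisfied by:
  {c: True, e: True, z: False}
  {e: True, z: False, c: False}
  {c: True, e: True, z: True}
  {e: True, z: True, c: False}
  {c: True, z: False, e: False}


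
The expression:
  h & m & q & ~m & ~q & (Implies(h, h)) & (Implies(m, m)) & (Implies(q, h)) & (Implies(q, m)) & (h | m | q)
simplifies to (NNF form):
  False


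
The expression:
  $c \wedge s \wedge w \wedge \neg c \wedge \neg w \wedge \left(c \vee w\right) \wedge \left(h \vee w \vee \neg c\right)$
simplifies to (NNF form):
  $\text{False}$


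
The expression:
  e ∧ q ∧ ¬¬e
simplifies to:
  e ∧ q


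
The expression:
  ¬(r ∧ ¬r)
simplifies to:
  True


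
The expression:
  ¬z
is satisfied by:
  {z: False}


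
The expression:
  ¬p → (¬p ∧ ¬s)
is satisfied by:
  {p: True, s: False}
  {s: False, p: False}
  {s: True, p: True}


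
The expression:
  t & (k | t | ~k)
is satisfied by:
  {t: True}


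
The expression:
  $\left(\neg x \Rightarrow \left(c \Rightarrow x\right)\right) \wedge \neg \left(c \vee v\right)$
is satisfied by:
  {v: False, c: False}


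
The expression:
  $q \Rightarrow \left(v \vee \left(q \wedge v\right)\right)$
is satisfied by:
  {v: True, q: False}
  {q: False, v: False}
  {q: True, v: True}


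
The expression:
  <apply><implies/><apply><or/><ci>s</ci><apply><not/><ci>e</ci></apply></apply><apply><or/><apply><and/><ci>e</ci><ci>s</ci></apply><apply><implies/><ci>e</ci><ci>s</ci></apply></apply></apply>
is always true.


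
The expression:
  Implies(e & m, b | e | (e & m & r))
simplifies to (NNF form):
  True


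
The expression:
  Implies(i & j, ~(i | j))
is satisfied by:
  {i: False, j: False}
  {j: True, i: False}
  {i: True, j: False}


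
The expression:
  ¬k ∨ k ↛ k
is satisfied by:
  {k: False}


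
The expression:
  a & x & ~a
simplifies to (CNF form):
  False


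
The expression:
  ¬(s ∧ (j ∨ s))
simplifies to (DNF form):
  ¬s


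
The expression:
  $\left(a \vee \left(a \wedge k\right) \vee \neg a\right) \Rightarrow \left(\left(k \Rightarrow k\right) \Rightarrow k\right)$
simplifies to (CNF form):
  $k$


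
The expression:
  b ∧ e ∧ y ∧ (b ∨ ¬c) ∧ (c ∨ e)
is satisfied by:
  {e: True, b: True, y: True}


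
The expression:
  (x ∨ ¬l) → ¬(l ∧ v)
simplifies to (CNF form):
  ¬l ∨ ¬v ∨ ¬x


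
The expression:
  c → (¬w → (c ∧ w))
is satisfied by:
  {w: True, c: False}
  {c: False, w: False}
  {c: True, w: True}


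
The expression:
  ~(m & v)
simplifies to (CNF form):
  ~m | ~v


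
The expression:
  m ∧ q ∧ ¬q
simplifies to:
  False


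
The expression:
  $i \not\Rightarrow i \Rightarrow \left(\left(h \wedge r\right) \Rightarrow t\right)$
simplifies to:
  $\text{True}$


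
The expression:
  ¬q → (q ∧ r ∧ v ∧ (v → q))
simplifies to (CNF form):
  q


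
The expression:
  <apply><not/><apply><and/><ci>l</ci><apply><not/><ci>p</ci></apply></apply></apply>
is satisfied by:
  {p: True, l: False}
  {l: False, p: False}
  {l: True, p: True}


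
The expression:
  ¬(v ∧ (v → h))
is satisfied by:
  {h: False, v: False}
  {v: True, h: False}
  {h: True, v: False}


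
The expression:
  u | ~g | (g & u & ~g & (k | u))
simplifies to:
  u | ~g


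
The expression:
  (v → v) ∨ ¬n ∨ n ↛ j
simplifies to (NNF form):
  True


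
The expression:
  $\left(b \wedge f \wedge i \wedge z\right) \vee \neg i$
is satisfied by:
  {z: True, b: True, f: True, i: False}
  {z: True, b: True, f: False, i: False}
  {z: True, f: True, b: False, i: False}
  {z: True, f: False, b: False, i: False}
  {b: True, f: True, z: False, i: False}
  {b: True, f: False, z: False, i: False}
  {f: True, z: False, b: False, i: False}
  {f: False, z: False, b: False, i: False}
  {i: True, z: True, b: True, f: True}


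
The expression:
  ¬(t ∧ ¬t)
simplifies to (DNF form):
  True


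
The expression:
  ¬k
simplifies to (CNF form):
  ¬k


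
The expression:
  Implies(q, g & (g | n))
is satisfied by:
  {g: True, q: False}
  {q: False, g: False}
  {q: True, g: True}


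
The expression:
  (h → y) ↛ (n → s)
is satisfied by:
  {y: True, n: True, h: False, s: False}
  {n: True, y: False, h: False, s: False}
  {y: True, h: True, n: True, s: False}


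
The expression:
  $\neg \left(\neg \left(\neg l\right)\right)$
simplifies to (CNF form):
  $\neg l$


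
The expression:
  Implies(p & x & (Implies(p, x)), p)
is always true.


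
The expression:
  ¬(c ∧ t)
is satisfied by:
  {c: False, t: False}
  {t: True, c: False}
  {c: True, t: False}


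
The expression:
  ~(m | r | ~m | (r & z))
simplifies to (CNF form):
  False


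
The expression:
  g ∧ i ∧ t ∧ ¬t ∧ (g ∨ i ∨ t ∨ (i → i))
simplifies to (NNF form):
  False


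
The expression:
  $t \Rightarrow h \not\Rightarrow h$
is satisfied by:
  {t: False}


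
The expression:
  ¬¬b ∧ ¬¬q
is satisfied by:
  {b: True, q: True}


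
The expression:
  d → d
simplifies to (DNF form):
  True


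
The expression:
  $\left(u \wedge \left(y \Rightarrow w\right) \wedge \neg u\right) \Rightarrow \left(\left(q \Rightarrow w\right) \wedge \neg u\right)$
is always true.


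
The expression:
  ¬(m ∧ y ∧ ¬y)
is always true.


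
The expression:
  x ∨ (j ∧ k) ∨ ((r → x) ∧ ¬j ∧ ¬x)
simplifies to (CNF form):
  (j ∨ x ∨ ¬j) ∧ (j ∨ x ∨ ¬r) ∧ (k ∨ x ∨ ¬j) ∧ (k ∨ x ∨ ¬r)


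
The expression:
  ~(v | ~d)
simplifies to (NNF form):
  d & ~v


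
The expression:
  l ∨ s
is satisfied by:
  {l: True, s: True}
  {l: True, s: False}
  {s: True, l: False}


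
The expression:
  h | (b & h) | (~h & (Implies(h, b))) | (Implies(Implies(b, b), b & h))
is always true.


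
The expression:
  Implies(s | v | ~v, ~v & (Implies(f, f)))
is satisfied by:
  {v: False}


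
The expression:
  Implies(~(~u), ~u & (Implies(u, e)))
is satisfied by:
  {u: False}


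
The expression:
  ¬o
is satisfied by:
  {o: False}


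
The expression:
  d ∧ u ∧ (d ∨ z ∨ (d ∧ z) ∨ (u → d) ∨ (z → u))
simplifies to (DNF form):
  d ∧ u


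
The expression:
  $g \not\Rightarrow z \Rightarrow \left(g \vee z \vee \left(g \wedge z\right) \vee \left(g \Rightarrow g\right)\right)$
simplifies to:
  $\text{True}$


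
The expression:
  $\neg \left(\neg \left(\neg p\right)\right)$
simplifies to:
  $\neg p$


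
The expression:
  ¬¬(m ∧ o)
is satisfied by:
  {m: True, o: True}


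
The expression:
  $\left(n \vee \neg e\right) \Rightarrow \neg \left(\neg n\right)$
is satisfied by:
  {n: True, e: True}
  {n: True, e: False}
  {e: True, n: False}


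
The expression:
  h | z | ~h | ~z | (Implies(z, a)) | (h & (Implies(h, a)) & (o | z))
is always true.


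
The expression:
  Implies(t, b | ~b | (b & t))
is always true.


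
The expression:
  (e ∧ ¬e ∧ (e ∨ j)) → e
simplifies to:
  True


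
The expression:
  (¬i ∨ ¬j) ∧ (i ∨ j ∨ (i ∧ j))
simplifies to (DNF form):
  (i ∧ ¬j) ∨ (j ∧ ¬i)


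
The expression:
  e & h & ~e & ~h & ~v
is never true.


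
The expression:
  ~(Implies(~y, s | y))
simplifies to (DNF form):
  ~s & ~y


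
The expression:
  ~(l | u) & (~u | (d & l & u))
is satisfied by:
  {u: False, l: False}


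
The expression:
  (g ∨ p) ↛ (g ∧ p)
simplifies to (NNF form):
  (g ∧ ¬p) ∨ (p ∧ ¬g)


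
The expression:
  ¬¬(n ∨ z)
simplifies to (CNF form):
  n ∨ z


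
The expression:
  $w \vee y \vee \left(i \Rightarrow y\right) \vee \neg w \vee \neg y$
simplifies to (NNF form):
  $\text{True}$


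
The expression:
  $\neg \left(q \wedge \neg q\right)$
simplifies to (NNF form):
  $\text{True}$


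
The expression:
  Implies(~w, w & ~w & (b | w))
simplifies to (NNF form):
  w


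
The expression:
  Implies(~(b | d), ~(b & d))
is always true.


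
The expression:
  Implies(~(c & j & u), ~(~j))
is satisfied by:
  {j: True}


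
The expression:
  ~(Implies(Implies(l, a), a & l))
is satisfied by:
  {l: False}


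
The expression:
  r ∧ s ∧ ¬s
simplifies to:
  False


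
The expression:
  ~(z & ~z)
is always true.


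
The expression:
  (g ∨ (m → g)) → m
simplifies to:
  m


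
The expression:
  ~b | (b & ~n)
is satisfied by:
  {n: False, b: False}
  {b: True, n: False}
  {n: True, b: False}


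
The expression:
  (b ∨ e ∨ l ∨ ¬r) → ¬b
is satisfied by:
  {b: False}


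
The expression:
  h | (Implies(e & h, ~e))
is always true.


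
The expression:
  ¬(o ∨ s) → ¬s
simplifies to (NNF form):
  True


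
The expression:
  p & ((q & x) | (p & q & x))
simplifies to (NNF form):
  p & q & x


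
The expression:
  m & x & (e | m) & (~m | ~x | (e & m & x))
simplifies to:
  e & m & x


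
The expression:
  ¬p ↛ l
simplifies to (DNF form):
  l ∨ ¬p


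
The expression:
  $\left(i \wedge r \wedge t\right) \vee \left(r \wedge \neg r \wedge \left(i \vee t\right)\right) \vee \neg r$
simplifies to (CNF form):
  $\left(i \vee \neg r\right) \wedge \left(t \vee \neg r\right)$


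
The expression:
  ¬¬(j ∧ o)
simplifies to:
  j ∧ o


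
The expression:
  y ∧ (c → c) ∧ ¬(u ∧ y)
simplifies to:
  y ∧ ¬u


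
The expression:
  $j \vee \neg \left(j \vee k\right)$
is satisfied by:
  {j: True, k: False}
  {k: False, j: False}
  {k: True, j: True}


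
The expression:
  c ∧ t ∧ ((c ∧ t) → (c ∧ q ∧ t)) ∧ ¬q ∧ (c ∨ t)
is never true.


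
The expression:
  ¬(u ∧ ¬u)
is always true.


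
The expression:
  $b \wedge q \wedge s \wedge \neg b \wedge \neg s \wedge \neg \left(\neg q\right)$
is never true.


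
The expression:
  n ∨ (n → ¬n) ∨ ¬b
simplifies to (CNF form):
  True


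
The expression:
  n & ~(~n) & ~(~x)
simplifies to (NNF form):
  n & x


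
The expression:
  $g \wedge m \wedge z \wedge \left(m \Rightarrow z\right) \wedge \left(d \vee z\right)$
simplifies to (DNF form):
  $g \wedge m \wedge z$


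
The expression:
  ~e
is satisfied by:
  {e: False}


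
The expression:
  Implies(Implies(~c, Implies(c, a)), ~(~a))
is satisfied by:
  {a: True}


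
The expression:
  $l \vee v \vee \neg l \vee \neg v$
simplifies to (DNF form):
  $\text{True}$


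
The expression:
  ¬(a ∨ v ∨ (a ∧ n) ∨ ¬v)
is never true.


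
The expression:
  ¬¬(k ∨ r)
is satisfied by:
  {r: True, k: True}
  {r: True, k: False}
  {k: True, r: False}


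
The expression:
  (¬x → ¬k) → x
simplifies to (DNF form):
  k ∨ x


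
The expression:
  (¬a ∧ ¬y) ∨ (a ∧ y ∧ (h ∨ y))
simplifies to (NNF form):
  (a ∧ y) ∨ (¬a ∧ ¬y)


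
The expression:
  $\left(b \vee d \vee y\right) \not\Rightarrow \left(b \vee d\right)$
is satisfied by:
  {y: True, d: False, b: False}


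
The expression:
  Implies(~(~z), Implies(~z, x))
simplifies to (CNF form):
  True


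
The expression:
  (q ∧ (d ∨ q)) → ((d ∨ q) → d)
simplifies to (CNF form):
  d ∨ ¬q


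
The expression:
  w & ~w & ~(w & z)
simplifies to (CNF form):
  False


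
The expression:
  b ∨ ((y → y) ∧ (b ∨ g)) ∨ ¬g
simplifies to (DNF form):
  True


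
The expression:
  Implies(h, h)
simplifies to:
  True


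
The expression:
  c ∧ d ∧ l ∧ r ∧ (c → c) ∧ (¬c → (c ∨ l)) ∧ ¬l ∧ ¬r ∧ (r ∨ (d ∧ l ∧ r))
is never true.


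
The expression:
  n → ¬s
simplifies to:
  ¬n ∨ ¬s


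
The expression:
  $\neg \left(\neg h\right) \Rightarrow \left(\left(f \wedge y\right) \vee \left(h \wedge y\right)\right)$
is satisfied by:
  {y: True, h: False}
  {h: False, y: False}
  {h: True, y: True}


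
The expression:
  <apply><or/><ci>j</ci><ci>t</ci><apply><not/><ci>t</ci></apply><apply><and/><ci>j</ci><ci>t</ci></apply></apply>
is always true.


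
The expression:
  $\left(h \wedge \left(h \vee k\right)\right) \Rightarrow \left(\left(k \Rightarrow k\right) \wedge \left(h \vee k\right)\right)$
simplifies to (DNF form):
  $\text{True}$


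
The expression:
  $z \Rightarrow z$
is always true.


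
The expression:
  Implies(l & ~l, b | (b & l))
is always true.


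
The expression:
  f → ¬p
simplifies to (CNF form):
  ¬f ∨ ¬p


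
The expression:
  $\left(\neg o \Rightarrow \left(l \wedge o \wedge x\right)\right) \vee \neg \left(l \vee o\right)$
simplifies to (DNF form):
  $o \vee \neg l$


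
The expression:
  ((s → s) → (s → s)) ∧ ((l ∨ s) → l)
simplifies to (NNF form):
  l ∨ ¬s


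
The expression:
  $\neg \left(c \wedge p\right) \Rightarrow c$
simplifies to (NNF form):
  $c$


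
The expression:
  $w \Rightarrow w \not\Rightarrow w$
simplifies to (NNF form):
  $\neg w$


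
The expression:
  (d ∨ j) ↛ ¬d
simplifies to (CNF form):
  d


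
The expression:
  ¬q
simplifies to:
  ¬q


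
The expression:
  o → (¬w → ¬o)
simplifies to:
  w ∨ ¬o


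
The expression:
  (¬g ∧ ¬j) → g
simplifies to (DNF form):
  g ∨ j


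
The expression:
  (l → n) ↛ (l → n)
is never true.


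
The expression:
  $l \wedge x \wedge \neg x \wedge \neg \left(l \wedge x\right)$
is never true.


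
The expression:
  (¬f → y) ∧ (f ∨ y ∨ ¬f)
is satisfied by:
  {y: True, f: True}
  {y: True, f: False}
  {f: True, y: False}


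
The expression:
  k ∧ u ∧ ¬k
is never true.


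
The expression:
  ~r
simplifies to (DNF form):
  ~r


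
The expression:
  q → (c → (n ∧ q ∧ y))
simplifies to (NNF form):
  (n ∧ y) ∨ ¬c ∨ ¬q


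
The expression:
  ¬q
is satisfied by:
  {q: False}


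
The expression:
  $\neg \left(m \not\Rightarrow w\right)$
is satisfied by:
  {w: True, m: False}
  {m: False, w: False}
  {m: True, w: True}


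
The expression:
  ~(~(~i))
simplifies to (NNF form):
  ~i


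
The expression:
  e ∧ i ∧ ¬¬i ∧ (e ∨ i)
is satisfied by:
  {i: True, e: True}


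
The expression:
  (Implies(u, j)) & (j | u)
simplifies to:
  j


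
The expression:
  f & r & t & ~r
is never true.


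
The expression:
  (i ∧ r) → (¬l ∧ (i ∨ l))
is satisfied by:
  {l: False, i: False, r: False}
  {r: True, l: False, i: False}
  {i: True, l: False, r: False}
  {r: True, i: True, l: False}
  {l: True, r: False, i: False}
  {r: True, l: True, i: False}
  {i: True, l: True, r: False}


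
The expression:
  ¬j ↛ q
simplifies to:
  ¬j ∧ ¬q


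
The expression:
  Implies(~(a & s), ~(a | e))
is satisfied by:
  {s: True, e: False, a: False}
  {s: False, e: False, a: False}
  {a: True, s: True, e: False}
  {a: True, e: True, s: True}


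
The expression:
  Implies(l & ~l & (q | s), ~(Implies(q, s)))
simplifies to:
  True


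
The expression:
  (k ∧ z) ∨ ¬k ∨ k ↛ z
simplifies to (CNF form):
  True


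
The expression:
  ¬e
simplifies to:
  ¬e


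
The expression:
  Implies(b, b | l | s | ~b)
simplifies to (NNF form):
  True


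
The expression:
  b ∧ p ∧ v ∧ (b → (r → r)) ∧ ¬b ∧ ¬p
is never true.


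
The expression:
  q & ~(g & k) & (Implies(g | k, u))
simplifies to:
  q & (u | ~g) & (u | ~k) & (~g | ~k)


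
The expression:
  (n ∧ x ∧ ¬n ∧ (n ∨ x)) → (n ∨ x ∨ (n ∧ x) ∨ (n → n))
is always true.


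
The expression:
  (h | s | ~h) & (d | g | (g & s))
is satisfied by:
  {d: True, g: True}
  {d: True, g: False}
  {g: True, d: False}


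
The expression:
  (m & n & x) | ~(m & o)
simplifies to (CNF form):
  (n | ~m | ~o) & (x | ~m | ~o)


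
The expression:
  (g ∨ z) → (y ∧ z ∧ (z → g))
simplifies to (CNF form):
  (g ∨ ¬z) ∧ (y ∨ ¬z) ∧ (z ∨ ¬g)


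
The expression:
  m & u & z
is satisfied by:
  {z: True, m: True, u: True}


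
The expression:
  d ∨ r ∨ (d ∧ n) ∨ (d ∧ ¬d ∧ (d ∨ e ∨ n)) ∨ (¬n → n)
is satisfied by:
  {r: True, n: True, d: True}
  {r: True, n: True, d: False}
  {r: True, d: True, n: False}
  {r: True, d: False, n: False}
  {n: True, d: True, r: False}
  {n: True, d: False, r: False}
  {d: True, n: False, r: False}


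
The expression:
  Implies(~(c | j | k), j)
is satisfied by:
  {k: True, c: True, j: True}
  {k: True, c: True, j: False}
  {k: True, j: True, c: False}
  {k: True, j: False, c: False}
  {c: True, j: True, k: False}
  {c: True, j: False, k: False}
  {j: True, c: False, k: False}


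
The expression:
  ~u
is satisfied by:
  {u: False}


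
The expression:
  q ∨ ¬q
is always true.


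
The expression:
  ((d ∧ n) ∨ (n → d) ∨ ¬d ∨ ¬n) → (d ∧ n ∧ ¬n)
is never true.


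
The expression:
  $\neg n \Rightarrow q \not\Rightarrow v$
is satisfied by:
  {n: True, q: True, v: False}
  {n: True, v: False, q: False}
  {n: True, q: True, v: True}
  {n: True, v: True, q: False}
  {q: True, v: False, n: False}


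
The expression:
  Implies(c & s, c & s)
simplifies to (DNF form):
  True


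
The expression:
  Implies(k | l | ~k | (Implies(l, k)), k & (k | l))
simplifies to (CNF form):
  k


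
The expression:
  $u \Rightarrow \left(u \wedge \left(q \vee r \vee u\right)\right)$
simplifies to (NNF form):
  $\text{True}$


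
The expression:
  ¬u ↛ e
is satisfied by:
  {e: True, u: False}
  {u: False, e: False}
  {u: True, e: True}


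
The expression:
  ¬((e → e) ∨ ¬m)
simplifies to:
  False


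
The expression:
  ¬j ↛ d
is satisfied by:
  {d: True, j: False}
  {j: False, d: False}
  {j: True, d: True}


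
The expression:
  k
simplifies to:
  k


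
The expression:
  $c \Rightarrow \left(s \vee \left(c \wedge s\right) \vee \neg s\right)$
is always true.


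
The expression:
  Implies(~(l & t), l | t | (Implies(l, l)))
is always true.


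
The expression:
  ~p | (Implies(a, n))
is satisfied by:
  {n: True, p: False, a: False}
  {p: False, a: False, n: False}
  {n: True, a: True, p: False}
  {a: True, p: False, n: False}
  {n: True, p: True, a: False}
  {p: True, n: False, a: False}
  {n: True, a: True, p: True}


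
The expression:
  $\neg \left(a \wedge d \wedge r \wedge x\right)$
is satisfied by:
  {x: False, d: False, a: False, r: False}
  {r: True, x: False, d: False, a: False}
  {a: True, x: False, d: False, r: False}
  {r: True, a: True, x: False, d: False}
  {d: True, r: False, x: False, a: False}
  {r: True, d: True, x: False, a: False}
  {a: True, d: True, r: False, x: False}
  {r: True, a: True, d: True, x: False}
  {x: True, a: False, d: False, r: False}
  {r: True, x: True, a: False, d: False}
  {a: True, x: True, r: False, d: False}
  {r: True, a: True, x: True, d: False}
  {d: True, x: True, a: False, r: False}
  {r: True, d: True, x: True, a: False}
  {a: True, d: True, x: True, r: False}


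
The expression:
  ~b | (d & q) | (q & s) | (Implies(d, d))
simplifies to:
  True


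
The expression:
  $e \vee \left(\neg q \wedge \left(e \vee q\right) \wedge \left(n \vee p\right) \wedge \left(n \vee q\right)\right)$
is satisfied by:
  {e: True}


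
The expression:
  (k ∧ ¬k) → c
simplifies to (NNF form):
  True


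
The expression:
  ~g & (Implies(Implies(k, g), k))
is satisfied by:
  {k: True, g: False}


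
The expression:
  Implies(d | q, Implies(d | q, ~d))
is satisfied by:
  {d: False}


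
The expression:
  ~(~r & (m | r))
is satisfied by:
  {r: True, m: False}
  {m: False, r: False}
  {m: True, r: True}


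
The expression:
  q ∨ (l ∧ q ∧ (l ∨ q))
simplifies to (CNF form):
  q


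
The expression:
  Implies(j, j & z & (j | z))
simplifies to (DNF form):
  z | ~j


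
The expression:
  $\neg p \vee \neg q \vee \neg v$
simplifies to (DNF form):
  $\neg p \vee \neg q \vee \neg v$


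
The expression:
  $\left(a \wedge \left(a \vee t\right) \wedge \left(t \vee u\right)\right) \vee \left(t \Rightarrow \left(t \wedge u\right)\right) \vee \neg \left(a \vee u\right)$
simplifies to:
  $\text{True}$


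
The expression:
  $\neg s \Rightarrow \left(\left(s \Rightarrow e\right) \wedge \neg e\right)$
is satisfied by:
  {s: True, e: False}
  {e: False, s: False}
  {e: True, s: True}


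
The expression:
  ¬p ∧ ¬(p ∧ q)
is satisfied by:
  {p: False}


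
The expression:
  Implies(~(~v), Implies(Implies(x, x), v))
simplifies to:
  True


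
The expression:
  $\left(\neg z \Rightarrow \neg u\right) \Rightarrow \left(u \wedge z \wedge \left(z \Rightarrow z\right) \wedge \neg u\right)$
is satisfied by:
  {u: True, z: False}


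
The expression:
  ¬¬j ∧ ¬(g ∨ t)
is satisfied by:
  {j: True, g: False, t: False}


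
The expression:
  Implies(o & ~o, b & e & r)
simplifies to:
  True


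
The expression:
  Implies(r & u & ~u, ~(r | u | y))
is always true.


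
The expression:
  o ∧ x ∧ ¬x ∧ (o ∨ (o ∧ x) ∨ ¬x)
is never true.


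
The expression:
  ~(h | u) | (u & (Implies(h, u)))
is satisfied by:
  {u: True, h: False}
  {h: False, u: False}
  {h: True, u: True}


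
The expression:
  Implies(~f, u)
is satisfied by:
  {u: True, f: True}
  {u: True, f: False}
  {f: True, u: False}


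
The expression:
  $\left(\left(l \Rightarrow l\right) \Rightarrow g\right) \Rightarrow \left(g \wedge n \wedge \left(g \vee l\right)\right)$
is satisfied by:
  {n: True, g: False}
  {g: False, n: False}
  {g: True, n: True}


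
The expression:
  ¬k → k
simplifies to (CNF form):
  k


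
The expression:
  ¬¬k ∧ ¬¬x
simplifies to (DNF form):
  k ∧ x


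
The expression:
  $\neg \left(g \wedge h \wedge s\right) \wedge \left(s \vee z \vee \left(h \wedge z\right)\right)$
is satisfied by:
  {s: True, z: True, h: False, g: False}
  {s: True, z: False, h: False, g: False}
  {g: True, s: True, z: True, h: False}
  {g: True, s: True, z: False, h: False}
  {s: True, h: True, z: True, g: False}
  {s: True, h: True, z: False, g: False}
  {h: False, z: True, g: False, s: False}
  {g: True, h: False, z: True, s: False}
  {h: True, z: True, g: False, s: False}
  {g: True, h: True, z: True, s: False}


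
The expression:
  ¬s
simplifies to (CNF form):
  ¬s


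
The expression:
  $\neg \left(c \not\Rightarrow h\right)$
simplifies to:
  $h \vee \neg c$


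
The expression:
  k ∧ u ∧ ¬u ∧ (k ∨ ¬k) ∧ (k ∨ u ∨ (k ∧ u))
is never true.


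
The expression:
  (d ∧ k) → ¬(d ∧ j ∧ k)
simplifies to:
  ¬d ∨ ¬j ∨ ¬k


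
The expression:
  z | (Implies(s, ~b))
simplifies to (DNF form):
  z | ~b | ~s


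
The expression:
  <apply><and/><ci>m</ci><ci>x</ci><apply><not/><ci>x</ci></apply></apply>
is never true.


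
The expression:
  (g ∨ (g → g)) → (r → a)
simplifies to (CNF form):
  a ∨ ¬r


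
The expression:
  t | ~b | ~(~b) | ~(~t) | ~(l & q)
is always true.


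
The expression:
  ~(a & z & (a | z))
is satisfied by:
  {z: False, a: False}
  {a: True, z: False}
  {z: True, a: False}


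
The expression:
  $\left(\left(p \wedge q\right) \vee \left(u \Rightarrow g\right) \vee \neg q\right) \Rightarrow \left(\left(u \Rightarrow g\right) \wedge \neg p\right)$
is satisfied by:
  {q: True, g: True, p: False, u: False}
  {q: True, p: False, u: False, g: False}
  {g: True, p: False, u: False, q: False}
  {g: False, p: False, u: False, q: False}
  {q: True, u: True, g: True, p: False}
  {q: True, u: True, g: False, p: False}
  {u: True, g: True, q: False, p: False}


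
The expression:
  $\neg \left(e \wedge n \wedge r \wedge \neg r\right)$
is always true.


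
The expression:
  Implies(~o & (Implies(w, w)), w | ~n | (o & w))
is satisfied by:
  {o: True, w: True, n: False}
  {o: True, w: False, n: False}
  {w: True, o: False, n: False}
  {o: False, w: False, n: False}
  {n: True, o: True, w: True}
  {n: True, o: True, w: False}
  {n: True, w: True, o: False}


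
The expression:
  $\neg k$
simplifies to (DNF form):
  $\neg k$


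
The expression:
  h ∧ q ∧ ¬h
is never true.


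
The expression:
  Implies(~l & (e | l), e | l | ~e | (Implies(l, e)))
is always true.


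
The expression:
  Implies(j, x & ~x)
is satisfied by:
  {j: False}


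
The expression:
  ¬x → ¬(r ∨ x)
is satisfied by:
  {x: True, r: False}
  {r: False, x: False}
  {r: True, x: True}


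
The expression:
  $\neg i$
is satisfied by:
  {i: False}


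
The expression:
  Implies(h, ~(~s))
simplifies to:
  s | ~h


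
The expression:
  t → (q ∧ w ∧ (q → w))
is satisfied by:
  {q: True, w: True, t: False}
  {q: True, w: False, t: False}
  {w: True, q: False, t: False}
  {q: False, w: False, t: False}
  {q: True, t: True, w: True}


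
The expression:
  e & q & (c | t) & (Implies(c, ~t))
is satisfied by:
  {t: True, e: True, q: True, c: False}
  {c: True, e: True, q: True, t: False}


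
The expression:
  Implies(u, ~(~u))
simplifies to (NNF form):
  True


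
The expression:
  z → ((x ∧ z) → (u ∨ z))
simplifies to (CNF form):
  True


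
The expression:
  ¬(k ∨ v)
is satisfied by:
  {v: False, k: False}


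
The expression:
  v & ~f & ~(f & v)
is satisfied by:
  {v: True, f: False}


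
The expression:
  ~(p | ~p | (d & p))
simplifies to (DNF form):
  False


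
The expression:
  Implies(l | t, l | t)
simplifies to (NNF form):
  True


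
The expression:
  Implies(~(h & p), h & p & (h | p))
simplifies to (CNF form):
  h & p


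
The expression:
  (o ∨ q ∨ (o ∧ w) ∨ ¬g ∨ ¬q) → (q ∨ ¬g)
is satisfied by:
  {q: True, g: False}
  {g: False, q: False}
  {g: True, q: True}


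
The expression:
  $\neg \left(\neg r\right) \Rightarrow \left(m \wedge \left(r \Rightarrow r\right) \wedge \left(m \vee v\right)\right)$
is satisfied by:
  {m: True, r: False}
  {r: False, m: False}
  {r: True, m: True}


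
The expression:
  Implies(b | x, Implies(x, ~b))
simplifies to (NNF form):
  ~b | ~x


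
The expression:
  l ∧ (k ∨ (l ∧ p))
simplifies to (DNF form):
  (k ∧ l) ∨ (l ∧ p)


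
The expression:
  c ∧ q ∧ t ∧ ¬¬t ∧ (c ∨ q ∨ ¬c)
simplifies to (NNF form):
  c ∧ q ∧ t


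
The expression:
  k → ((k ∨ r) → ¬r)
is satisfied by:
  {k: False, r: False}
  {r: True, k: False}
  {k: True, r: False}


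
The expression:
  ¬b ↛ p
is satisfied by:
  {p: False, b: False}


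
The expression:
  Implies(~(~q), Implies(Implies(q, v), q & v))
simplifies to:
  True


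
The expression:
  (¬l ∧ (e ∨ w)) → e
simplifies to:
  e ∨ l ∨ ¬w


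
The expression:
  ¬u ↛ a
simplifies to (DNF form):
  a ∨ ¬u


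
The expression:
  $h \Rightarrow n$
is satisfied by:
  {n: True, h: False}
  {h: False, n: False}
  {h: True, n: True}


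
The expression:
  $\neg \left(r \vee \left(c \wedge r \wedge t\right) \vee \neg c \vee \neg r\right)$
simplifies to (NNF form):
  $\text{False}$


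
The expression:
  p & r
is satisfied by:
  {r: True, p: True}


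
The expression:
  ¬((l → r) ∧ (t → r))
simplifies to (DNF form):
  (l ∧ ¬r) ∨ (t ∧ ¬r)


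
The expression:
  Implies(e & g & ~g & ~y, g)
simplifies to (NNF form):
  True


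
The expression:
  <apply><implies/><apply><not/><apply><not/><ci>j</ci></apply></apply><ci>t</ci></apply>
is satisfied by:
  {t: True, j: False}
  {j: False, t: False}
  {j: True, t: True}


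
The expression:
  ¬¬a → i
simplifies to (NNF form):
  i ∨ ¬a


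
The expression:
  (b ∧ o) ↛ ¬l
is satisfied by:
  {b: True, o: True, l: True}


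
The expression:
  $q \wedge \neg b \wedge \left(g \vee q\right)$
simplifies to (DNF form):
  $q \wedge \neg b$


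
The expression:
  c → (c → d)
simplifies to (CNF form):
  d ∨ ¬c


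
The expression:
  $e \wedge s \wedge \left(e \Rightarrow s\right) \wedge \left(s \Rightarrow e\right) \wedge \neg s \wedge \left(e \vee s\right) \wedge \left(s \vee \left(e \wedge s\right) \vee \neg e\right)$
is never true.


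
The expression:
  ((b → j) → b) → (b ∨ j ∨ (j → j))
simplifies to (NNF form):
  True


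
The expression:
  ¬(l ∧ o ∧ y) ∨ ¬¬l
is always true.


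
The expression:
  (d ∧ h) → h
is always true.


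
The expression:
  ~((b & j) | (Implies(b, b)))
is never true.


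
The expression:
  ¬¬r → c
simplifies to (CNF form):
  c ∨ ¬r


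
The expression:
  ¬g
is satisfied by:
  {g: False}


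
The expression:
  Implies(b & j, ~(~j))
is always true.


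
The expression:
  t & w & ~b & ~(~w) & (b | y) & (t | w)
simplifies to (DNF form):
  t & w & y & ~b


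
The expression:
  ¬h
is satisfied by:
  {h: False}


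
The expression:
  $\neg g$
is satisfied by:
  {g: False}


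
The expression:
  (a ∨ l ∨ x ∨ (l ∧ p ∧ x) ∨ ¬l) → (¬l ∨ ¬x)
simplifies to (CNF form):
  ¬l ∨ ¬x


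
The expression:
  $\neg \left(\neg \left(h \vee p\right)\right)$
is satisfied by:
  {p: True, h: True}
  {p: True, h: False}
  {h: True, p: False}


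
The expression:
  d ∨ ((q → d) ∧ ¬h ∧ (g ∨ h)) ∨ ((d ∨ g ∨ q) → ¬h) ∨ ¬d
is always true.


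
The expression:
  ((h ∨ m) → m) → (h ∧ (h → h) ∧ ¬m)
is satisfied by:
  {h: True, m: False}


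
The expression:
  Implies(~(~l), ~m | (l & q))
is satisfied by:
  {q: True, l: False, m: False}
  {l: False, m: False, q: False}
  {q: True, m: True, l: False}
  {m: True, l: False, q: False}
  {q: True, l: True, m: False}
  {l: True, q: False, m: False}
  {q: True, m: True, l: True}


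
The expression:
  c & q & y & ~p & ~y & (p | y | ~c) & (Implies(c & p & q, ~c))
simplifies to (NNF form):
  False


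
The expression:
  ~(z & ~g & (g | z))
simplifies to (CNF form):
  g | ~z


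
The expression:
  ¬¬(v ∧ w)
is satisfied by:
  {w: True, v: True}


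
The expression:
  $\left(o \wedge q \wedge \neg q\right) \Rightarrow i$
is always true.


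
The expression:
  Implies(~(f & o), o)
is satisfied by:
  {o: True}


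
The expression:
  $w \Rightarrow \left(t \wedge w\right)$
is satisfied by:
  {t: True, w: False}
  {w: False, t: False}
  {w: True, t: True}


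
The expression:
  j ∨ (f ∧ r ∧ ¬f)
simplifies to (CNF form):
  j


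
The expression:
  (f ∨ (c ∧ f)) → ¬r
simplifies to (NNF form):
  ¬f ∨ ¬r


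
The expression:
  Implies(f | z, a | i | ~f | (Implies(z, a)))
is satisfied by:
  {a: True, i: True, z: False, f: False}
  {a: True, z: False, i: False, f: False}
  {i: True, a: False, z: False, f: False}
  {a: False, z: False, i: False, f: False}
  {f: True, a: True, i: True, z: False}
  {f: True, a: True, z: False, i: False}
  {f: True, i: True, a: False, z: False}
  {f: True, a: False, z: False, i: False}
  {a: True, z: True, i: True, f: False}
  {a: True, z: True, f: False, i: False}
  {z: True, i: True, f: False, a: False}
  {z: True, f: False, i: False, a: False}
  {a: True, z: True, f: True, i: True}
  {a: True, z: True, f: True, i: False}
  {z: True, f: True, i: True, a: False}


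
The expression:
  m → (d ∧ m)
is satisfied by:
  {d: True, m: False}
  {m: False, d: False}
  {m: True, d: True}


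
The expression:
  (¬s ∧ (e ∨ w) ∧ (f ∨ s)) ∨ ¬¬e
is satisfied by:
  {e: True, f: True, w: True, s: False}
  {e: True, f: True, w: False, s: False}
  {e: True, w: True, f: False, s: False}
  {e: True, w: False, f: False, s: False}
  {e: True, s: True, f: True, w: True}
  {e: True, s: True, f: True, w: False}
  {e: True, s: True, f: False, w: True}
  {e: True, s: True, f: False, w: False}
  {f: True, w: True, e: False, s: False}


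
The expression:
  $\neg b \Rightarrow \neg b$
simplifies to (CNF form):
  $\text{True}$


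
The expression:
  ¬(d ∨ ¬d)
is never true.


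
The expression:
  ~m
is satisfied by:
  {m: False}


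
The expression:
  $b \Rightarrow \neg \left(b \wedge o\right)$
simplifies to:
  $\neg b \vee \neg o$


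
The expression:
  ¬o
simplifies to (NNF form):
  ¬o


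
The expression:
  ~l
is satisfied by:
  {l: False}


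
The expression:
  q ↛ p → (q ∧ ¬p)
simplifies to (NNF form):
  True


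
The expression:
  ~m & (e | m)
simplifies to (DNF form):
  e & ~m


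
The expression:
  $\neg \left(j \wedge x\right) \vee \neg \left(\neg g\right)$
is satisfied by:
  {g: True, x: False, j: False}
  {g: False, x: False, j: False}
  {j: True, g: True, x: False}
  {j: True, g: False, x: False}
  {x: True, g: True, j: False}
  {x: True, g: False, j: False}
  {x: True, j: True, g: True}


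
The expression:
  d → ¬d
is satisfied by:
  {d: False}


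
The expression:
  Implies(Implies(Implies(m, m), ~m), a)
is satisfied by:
  {a: True, m: True}
  {a: True, m: False}
  {m: True, a: False}


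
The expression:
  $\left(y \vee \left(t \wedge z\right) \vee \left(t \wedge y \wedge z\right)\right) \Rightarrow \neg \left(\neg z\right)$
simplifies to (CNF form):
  $z \vee \neg y$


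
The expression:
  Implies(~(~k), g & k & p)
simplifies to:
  ~k | (g & p)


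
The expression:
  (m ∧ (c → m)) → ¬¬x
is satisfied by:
  {x: True, m: False}
  {m: False, x: False}
  {m: True, x: True}


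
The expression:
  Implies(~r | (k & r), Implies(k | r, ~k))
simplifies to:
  ~k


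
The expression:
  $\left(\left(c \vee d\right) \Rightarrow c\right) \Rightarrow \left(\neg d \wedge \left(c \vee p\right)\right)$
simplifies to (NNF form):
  $\left(c \wedge \neg d\right) \vee \left(d \wedge \neg c\right) \vee \left(p \wedge \neg c\right)$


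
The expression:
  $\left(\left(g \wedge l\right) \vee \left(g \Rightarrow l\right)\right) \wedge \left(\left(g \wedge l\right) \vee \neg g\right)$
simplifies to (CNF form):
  $l \vee \neg g$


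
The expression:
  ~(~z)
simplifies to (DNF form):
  z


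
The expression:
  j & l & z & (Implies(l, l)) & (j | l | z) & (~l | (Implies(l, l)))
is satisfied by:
  {z: True, j: True, l: True}


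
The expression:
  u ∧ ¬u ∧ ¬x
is never true.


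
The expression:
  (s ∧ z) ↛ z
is never true.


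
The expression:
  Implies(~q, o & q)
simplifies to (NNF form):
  q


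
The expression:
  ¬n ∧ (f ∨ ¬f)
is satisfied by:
  {n: False}


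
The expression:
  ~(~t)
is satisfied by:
  {t: True}


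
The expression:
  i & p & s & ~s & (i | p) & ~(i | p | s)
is never true.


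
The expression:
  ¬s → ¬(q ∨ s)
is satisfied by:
  {s: True, q: False}
  {q: False, s: False}
  {q: True, s: True}


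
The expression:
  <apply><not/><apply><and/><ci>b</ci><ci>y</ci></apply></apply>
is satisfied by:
  {y: False, b: False}
  {b: True, y: False}
  {y: True, b: False}


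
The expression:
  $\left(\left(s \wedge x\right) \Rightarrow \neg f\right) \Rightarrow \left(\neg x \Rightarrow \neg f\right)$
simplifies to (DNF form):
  $x \vee \neg f$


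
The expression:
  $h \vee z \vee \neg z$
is always true.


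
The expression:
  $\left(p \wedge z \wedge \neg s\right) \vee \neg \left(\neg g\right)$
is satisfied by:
  {g: True, p: True, z: True, s: False}
  {g: True, p: True, s: False, z: False}
  {g: True, z: True, s: False, p: False}
  {g: True, s: False, z: False, p: False}
  {g: True, p: True, s: True, z: True}
  {g: True, p: True, s: True, z: False}
  {g: True, s: True, z: True, p: False}
  {g: True, s: True, z: False, p: False}
  {p: True, z: True, s: False, g: False}


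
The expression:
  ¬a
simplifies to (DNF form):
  ¬a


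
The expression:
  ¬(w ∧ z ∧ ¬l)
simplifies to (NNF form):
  l ∨ ¬w ∨ ¬z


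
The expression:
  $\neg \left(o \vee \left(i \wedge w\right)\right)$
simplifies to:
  $\neg o \wedge \left(\neg i \vee \neg w\right)$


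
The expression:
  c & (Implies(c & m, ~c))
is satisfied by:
  {c: True, m: False}


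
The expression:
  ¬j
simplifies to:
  ¬j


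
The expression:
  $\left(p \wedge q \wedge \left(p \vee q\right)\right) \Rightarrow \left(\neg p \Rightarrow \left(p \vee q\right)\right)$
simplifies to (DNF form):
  $\text{True}$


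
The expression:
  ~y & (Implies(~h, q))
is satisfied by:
  {q: True, h: True, y: False}
  {q: True, h: False, y: False}
  {h: True, q: False, y: False}


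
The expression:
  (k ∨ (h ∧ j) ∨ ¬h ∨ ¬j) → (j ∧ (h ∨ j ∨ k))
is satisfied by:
  {j: True}


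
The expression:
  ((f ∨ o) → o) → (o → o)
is always true.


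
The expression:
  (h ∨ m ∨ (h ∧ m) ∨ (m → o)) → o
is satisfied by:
  {o: True}


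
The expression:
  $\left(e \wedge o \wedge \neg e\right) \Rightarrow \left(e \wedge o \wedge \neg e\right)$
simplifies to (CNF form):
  $\text{True}$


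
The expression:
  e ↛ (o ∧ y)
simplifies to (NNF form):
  e ∧ (¬o ∨ ¬y)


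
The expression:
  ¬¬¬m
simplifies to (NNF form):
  ¬m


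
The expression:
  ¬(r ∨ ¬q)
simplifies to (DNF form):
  q ∧ ¬r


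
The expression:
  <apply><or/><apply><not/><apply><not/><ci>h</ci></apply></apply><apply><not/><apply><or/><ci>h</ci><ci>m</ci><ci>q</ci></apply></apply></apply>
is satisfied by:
  {h: True, q: False, m: False}
  {h: True, m: True, q: False}
  {h: True, q: True, m: False}
  {h: True, m: True, q: True}
  {m: False, q: False, h: False}
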